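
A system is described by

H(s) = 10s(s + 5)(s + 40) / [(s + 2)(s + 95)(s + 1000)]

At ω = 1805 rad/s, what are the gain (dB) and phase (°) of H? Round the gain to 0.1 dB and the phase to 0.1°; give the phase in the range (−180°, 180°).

18.8 dB, 30.6°

At s = jω = j1805:
zero (s+5): 5 + j1805 → |·| = √(5²+1805²) = √3258050 ≈ 1805, ∠ = arctan(1805/5) ≈ 89.84°
zero (s+40): 40 + j1805 → |·| = √(40²+1805²) = √3259625 ≈ 1805.4, ∠ = arctan(1805/40) ≈ 88.73°
zero at origin: s = j1805 → |·| = 1805, ∠ = 90.00°
pole (s+2): 2 + j1805 → |·| = √(2²+1805²) = √3258029 ≈ 1805, ∠ = arctan(1805/2) ≈ 89.94°
pole (s+95): 95 + j1805 → |·| = √(95²+1805²) = √3267050 ≈ 1807.5, ∠ = arctan(1805/95) ≈ 86.99°
pole (s+1000): 1000 + j1805 → |·| = √(1000²+1805²) = √4258025 ≈ 2063.5, ∠ = arctan(1805/1000) ≈ 61.01°
|H| = 10 · 5.882e+09 / 6.7322e+09 ≈ 8.7371
Gain = 20 log₁₀(8.7371) ≈ 18.83 dB
∠H = 268.57° − 237.94° = 30.63°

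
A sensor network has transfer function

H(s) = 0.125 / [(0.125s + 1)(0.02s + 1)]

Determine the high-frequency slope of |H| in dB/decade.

-40 dB/decade

Each pole contributes −20 dB/decade at high frequency; each zero contributes +20 dB/decade.
Net: 0 zero(s) − 2 pole(s) → -40 dB/decade.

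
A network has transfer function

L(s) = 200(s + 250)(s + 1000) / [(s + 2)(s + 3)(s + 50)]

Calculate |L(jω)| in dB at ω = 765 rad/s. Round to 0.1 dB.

-6.9 dB

At s = jω = j765:
zero (s+250): 250 + j765 → |·| = √(250²+765²) = √647725 ≈ 804.81, ∠ = arctan(765/250) ≈ 71.90°
zero (s+1000): 1000 + j765 → |·| = √(1000²+765²) = √1585225 ≈ 1259.1, ∠ = arctan(765/1000) ≈ 37.42°
pole (s+2): 2 + j765 → |·| = √(2²+765²) = √585229 ≈ 765, ∠ = arctan(765/2) ≈ 89.85°
pole (s+3): 3 + j765 → |·| = √(3²+765²) = √585234 ≈ 765.01, ∠ = arctan(765/3) ≈ 89.78°
pole (s+50): 50 + j765 → |·| = √(50²+765²) = √587725 ≈ 766.63, ∠ = arctan(765/50) ≈ 86.26°
|L| = 200 · 1.0133e+06 / 4.4866e+08 ≈ 0.4517
Gain = 20 log₁₀(0.4517) ≈ -6.90 dB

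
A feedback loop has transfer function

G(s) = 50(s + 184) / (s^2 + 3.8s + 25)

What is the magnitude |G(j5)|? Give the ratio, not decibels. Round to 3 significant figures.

484

At s = jω = j5:
zero (s+184): 184 + j5 → |·| = √(184²+5²) = √33881 ≈ 184.07, ∠ = arctan(5/184) ≈ 1.56°
quadratic: (j5)² + 3.8·j5 + 25 = 0 + j19 → |·| ≈ 19, ∠ ≈ 90.00°
|G| = 50 · 184.07 / 19 ≈ 484.39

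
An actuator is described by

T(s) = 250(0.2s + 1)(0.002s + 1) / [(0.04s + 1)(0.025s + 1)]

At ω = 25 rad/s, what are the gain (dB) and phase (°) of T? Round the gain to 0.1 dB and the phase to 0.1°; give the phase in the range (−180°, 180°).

57.7 dB, 4.5°

At ω = 25 rad/s:
zero (1 + j25·0.2) = 1 + j5 → |·| ≈ 5.099, ∠ ≈ 78.69°
zero (1 + j25·0.002) = 1 + j0.05 → |·| ≈ 1.0012, ∠ ≈ 2.86°
pole (1 + j25·0.04) = 1 + j1 → |·| ≈ 1.4142, ∠ ≈ 45.00°
pole (1 + j25·0.025) = 1 + j0.625 → |·| ≈ 1.1792, ∠ ≈ 32.01°
|T| = 250 · 5.099 · 1.0012 / (1.4142 · 1.1792) ≈ 765.33
Gain = 20 log₁₀(765.33) ≈ 57.68 dB
∠T = (78.69° + 2.86°) − (45.00° + 32.01°) = 4.54°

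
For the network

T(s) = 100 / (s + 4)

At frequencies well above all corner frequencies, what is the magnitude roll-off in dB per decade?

-20 dB/decade

Each pole contributes −20 dB/decade at high frequency; each zero contributes +20 dB/decade.
Net: 0 zero(s) − 1 pole(s) → -20 dB/decade.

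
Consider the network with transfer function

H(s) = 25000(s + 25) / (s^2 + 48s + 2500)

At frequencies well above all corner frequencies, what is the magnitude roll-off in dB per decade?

Each pole contributes −20 dB/decade at high frequency; each zero contributes +20 dB/decade.
Net: 1 zero(s) − 2 pole(s) → -20 dB/decade.

-20 dB/decade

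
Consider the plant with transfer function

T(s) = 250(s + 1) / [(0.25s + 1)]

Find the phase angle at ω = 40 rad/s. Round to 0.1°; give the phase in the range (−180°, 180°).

4.3°

At ω = 40 rad/s:
zero (1 + j40·1) = 1 + j40 → |·| ≈ 40.012, ∠ ≈ 88.57°
pole (1 + j40·0.25) = 1 + j10 → |·| ≈ 10.05, ∠ ≈ 84.29°
∠T = (88.57°) − (84.29°) = 4.28°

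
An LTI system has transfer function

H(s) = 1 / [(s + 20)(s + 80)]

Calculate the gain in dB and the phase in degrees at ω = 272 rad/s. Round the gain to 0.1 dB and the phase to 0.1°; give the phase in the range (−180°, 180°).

At s = jω = j272:
pole (s+20): 20 + j272 → |·| = √(20²+272²) = √74384 ≈ 272.73, ∠ = arctan(272/20) ≈ 85.79°
pole (s+80): 80 + j272 → |·| = √(80²+272²) = √80384 ≈ 283.52, ∠ = arctan(272/80) ≈ 73.61°
|H| = 1 / 77324 ≈ 1.2933e-05
Gain = 20 log₁₀(1.2933e-05) ≈ -97.77 dB
∠H = 0.00° − 159.40° = -159.40°

-97.8 dB, -159.4°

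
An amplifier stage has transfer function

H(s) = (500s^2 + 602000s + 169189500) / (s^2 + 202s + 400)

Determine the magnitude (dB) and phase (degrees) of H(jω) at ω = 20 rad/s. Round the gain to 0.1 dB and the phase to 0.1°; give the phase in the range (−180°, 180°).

Substitute s = j20:
Numerator: 500(j20)^2 + 602000(j20) + 169189500 = 168989500 + j12040000
Denominator: (j20)^2 + 202(j20) + 400 = 0 + j4040
|N| = √(168989500² + 12040000²) ≈ 1.6942e+08, ∠N ≈ 4.08°
|D| = √(0² + 4040²) ≈ 4040, ∠D ≈ 90.00°
|H| = 1.6942e+08 / 4040 ≈ 41936
Gain = 20 log₁₀(41936) ≈ 92.45 dB
∠H = 4.08° − 90.00° = -85.92°

92.5 dB, -85.9°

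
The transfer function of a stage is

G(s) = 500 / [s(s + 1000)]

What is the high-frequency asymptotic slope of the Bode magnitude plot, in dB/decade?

-40 dB/decade

Each pole contributes −20 dB/decade at high frequency; each zero contributes +20 dB/decade.
Net: 0 zero(s) − 2 pole(s) → -40 dB/decade.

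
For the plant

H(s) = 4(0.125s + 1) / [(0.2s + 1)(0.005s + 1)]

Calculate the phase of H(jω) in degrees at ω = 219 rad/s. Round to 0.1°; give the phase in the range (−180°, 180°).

-48.4°

At ω = 219 rad/s:
zero (1 + j219·0.125) = 1 + j27.375 → |·| ≈ 27.393, ∠ ≈ 87.91°
pole (1 + j219·0.2) = 1 + j43.8 → |·| ≈ 43.811, ∠ ≈ 88.69°
pole (1 + j219·0.005) = 1 + j1.095 → |·| ≈ 1.4829, ∠ ≈ 47.60°
∠H = (87.91°) − (88.69° + 47.60°) = -48.38°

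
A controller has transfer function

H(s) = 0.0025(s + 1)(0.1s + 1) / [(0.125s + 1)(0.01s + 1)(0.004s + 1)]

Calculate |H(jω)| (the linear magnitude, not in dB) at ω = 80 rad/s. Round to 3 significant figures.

0.119

At ω = 80 rad/s:
zero (1 + j80·1) = 1 + j80 → |·| ≈ 80.006, ∠ ≈ 89.28°
zero (1 + j80·0.1) = 1 + j8 → |·| ≈ 8.0623, ∠ ≈ 82.87°
pole (1 + j80·0.125) = 1 + j10 → |·| ≈ 10.05, ∠ ≈ 84.29°
pole (1 + j80·0.01) = 1 + j0.8 → |·| ≈ 1.2806, ∠ ≈ 38.66°
pole (1 + j80·0.004) = 1 + j0.32 → |·| ≈ 1.05, ∠ ≈ 17.74°
|H| = 0.0025 · 80.006 · 8.0623 / (10.05 · 1.2806 · 1.05) ≈ 0.11933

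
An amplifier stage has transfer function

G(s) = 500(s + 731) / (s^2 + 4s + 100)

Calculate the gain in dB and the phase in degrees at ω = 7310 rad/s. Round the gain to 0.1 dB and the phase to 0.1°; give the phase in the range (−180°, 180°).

At s = jω = j7310:
zero (s+731): 731 + j7310 → |·| = √(731²+7310²) = √53970461 ≈ 7346.5, ∠ = arctan(7310/731) ≈ 84.29°
quadratic: (j7310)² + 4·j7310 + 100 = -53436000 + j29240 → |·| ≈ 5.3436e+07, ∠ ≈ 179.97°
|G| = 500 · 7346.5 / 5.3436e+07 ≈ 0.068741
Gain = 20 log₁₀(0.068741) ≈ -23.26 dB
∠G = 84.29° − 179.97° = -95.68°

-23.3 dB, -95.7°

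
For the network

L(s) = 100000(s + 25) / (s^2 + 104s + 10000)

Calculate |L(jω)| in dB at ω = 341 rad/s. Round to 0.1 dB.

49.7 dB

At s = jω = j341:
zero (s+25): 25 + j341 → |·| = √(25²+341²) = √116906 ≈ 341.92, ∠ = arctan(341/25) ≈ 85.81°
quadratic: (j341)² + 104·j341 + 10000 = -106281 + j35464 → |·| ≈ 1.1204e+05, ∠ ≈ 161.55°
|L| = 100000 · 341.92 / 1.1204e+05 ≈ 305.18
Gain = 20 log₁₀(305.18) ≈ 49.69 dB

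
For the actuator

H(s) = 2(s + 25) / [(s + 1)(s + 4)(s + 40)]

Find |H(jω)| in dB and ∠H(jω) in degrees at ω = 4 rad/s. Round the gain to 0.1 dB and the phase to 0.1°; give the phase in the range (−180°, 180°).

At s = jω = j4:
zero (s+25): 25 + j4 → |·| = √(25²+4²) = √641 ≈ 25.318, ∠ = arctan(4/25) ≈ 9.09°
pole (s+1): 1 + j4 → |·| = √(1²+4²) = √17 ≈ 4.1231, ∠ = arctan(4/1) ≈ 75.96°
pole (s+4): 4 + j4 → |·| = √(4²+4²) = √32 ≈ 5.6569, ∠ = arctan(4/4) ≈ 45.00°
pole (s+40): 40 + j4 → |·| = √(40²+4²) = √1616 ≈ 40.2, ∠ = arctan(4/40) ≈ 5.71°
|H| = 2 · 25.318 / 937.62 ≈ 0.054005
Gain = 20 log₁₀(0.054005) ≈ -25.35 dB
∠H = 9.09° − 126.67° = -117.58°

-25.4 dB, -117.6°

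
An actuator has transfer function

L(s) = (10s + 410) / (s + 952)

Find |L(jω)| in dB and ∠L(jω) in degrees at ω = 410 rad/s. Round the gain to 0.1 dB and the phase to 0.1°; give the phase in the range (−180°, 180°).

Substitute s = j410:
Numerator: 10(j410) + 410 = 410 + j4100
Denominator: (j410) + 952 = 952 + j410
|N| = √(410² + 4100²) ≈ 4120.4, ∠N ≈ 84.29°
|D| = √(952² + 410²) ≈ 1036.5, ∠D ≈ 23.30°
|L| = 4120.4 / 1036.5 ≈ 3.9753
Gain = 20 log₁₀(3.9753) ≈ 11.99 dB
∠L = 84.29° − 23.30° = 60.99°

12.0 dB, 61.0°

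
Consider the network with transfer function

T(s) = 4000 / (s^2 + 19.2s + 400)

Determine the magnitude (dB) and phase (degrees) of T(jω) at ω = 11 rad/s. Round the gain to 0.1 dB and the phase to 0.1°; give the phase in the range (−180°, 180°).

At s = jω = j11:
quadratic: (j11)² + 19.2·j11 + 400 = 279 + j211.2 → |·| ≈ 349.92, ∠ ≈ 37.13°
|T| = 4000 / 349.92 ≈ 11.431
Gain = 20 log₁₀(11.431) ≈ 21.16 dB
∠T = 0.00° − 37.13° = -37.13°

21.2 dB, -37.1°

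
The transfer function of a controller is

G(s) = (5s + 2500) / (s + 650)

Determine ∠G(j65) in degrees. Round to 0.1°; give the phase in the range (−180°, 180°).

Substitute s = j65:
Numerator: 5(j65) + 2500 = 2500 + j325
Denominator: (j65) + 650 = 650 + j65
|N| = √(2500² + 325²) ≈ 2521, ∠N ≈ 7.41°
|D| = √(650² + 65²) ≈ 653.24, ∠D ≈ 5.71°
∠G = 7.41° − 5.71° = 1.70°

1.7°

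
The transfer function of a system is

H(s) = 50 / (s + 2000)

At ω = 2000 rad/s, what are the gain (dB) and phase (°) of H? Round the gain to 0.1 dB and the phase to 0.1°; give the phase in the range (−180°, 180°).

Substitute s = j2000:
Numerator: 50 = 50 + j0
Denominator: (j2000) + 2000 = 2000 + j2000
|N| = √(50² + 0²) ≈ 50, ∠N ≈ 0.00°
|D| = √(2000² + 2000²) ≈ 2828.4, ∠D ≈ 45.00°
|H| = 50 / 2828.4 ≈ 0.017678
Gain = 20 log₁₀(0.017678) ≈ -35.05 dB
∠H = 0.00° − 45.00° = -45.00°

-35.1 dB, -45.0°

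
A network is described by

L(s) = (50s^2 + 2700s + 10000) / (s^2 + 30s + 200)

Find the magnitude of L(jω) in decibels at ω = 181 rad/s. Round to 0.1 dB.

Substitute s = j181:
Numerator: 50(j181)^2 + 2700(j181) + 10000 = -1628050 + j488700
Denominator: (j181)^2 + 30(j181) + 200 = -32561 + j5430
|N| = √(1628050² + 488700²) ≈ 1.6998e+06, ∠N ≈ 163.29°
|D| = √(32561² + 5430²) ≈ 33011, ∠D ≈ 170.53°
|L| = 1.6998e+06 / 33011 ≈ 51.492
Gain = 20 log₁₀(51.492) ≈ 34.23 dB

34.2 dB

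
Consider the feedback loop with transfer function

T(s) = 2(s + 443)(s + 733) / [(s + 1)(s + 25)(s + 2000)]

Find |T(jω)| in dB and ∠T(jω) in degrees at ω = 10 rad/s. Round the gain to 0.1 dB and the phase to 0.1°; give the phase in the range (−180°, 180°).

1.6 dB, -104.3°

At s = jω = j10:
zero (s+443): 443 + j10 → |·| = √(443²+10²) = √196349 ≈ 443.11, ∠ = arctan(10/443) ≈ 1.29°
zero (s+733): 733 + j10 → |·| = √(733²+10²) = √537389 ≈ 733.07, ∠ = arctan(10/733) ≈ 0.78°
pole (s+1): 1 + j10 → |·| = √(1²+10²) = √101 ≈ 10.05, ∠ = arctan(10/1) ≈ 84.29°
pole (s+25): 25 + j10 → |·| = √(25²+10²) = √725 ≈ 26.926, ∠ = arctan(10/25) ≈ 21.80°
pole (s+2000): 2000 + j10 → |·| = √(2000²+10²) = √4000100 ≈ 2000, ∠ = arctan(10/2000) ≈ 0.29°
|T| = 2 · 3.2483e+05 / 5.4121e+05 ≈ 1.2004
Gain = 20 log₁₀(1.2004) ≈ 1.59 dB
∠T = 2.07° − 106.38° = -104.31°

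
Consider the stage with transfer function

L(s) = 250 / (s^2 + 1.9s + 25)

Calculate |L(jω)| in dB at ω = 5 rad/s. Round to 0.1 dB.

28.4 dB

At s = jω = j5:
quadratic: (j5)² + 1.9·j5 + 25 = 0 + j9.5 → |·| ≈ 9.5, ∠ ≈ 90.00°
|L| = 250 / 9.5 ≈ 26.316
Gain = 20 log₁₀(26.316) ≈ 28.40 dB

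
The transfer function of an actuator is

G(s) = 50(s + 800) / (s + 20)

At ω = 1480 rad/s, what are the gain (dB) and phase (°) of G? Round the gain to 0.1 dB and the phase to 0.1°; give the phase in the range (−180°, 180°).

At s = jω = j1480:
zero (s+800): 800 + j1480 → |·| = √(800²+1480²) = √2830400 ≈ 1682.4, ∠ = arctan(1480/800) ≈ 61.61°
pole (s+20): 20 + j1480 → |·| = √(20²+1480²) = √2190800 ≈ 1480.1, ∠ = arctan(1480/20) ≈ 89.23°
|G| = 50 · 1682.4 / 1480.1 ≈ 56.834
Gain = 20 log₁₀(56.834) ≈ 35.09 dB
∠G = 61.61° − 89.23° = -27.62°

35.1 dB, -27.6°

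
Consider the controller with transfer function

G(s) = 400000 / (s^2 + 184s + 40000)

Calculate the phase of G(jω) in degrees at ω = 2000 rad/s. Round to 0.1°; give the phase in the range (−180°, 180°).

-174.7°

At s = jω = j2000:
quadratic: (j2000)² + 184·j2000 + 40000 = -3960000 + j368000 → |·| ≈ 3.9771e+06, ∠ ≈ 174.69°
∠G = 0.00° − 174.69° = -174.69°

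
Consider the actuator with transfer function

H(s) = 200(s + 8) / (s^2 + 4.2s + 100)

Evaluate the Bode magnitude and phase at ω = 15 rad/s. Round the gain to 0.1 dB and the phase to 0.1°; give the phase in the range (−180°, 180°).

At s = jω = j15:
zero (s+8): 8 + j15 → |·| = √(8²+15²) = √289 ≈ 17, ∠ = arctan(15/8) ≈ 61.93°
quadratic: (j15)² + 4.2·j15 + 100 = -125 + j63 → |·| ≈ 139.98, ∠ ≈ 153.25°
|H| = 200 · 17 / 139.98 ≈ 24.289
Gain = 20 log₁₀(24.289) ≈ 27.71 dB
∠H = 61.93° − 153.25° = -91.32°

27.7 dB, -91.3°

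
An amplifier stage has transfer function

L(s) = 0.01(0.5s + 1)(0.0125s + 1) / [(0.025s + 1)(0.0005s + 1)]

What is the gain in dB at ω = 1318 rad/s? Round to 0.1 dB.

8.8 dB

At ω = 1318 rad/s:
zero (1 + j1318·0.5) = 1 + j659 → |·| ≈ 659, ∠ ≈ 89.91°
zero (1 + j1318·0.0125) = 1 + j16.475 → |·| ≈ 16.505, ∠ ≈ 86.53°
pole (1 + j1318·0.025) = 1 + j32.95 → |·| ≈ 32.965, ∠ ≈ 88.26°
pole (1 + j1318·0.0005) = 1 + j0.659 → |·| ≈ 1.1976, ∠ ≈ 33.38°
|L| = 0.01 · 659 · 16.505 / (32.965 · 1.1976) ≈ 2.7551
Gain = 20 log₁₀(2.7551) ≈ 8.80 dB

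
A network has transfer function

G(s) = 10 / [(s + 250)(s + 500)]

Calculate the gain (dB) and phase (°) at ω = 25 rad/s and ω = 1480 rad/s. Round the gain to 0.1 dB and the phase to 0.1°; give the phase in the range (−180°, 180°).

At s = jω = j25:
pole (s+250): 250 + j25 → |·| = √(250²+25²) = √63125 ≈ 251.25, ∠ = arctan(25/250) ≈ 5.71°
pole (s+500): 500 + j25 → |·| = √(500²+25²) = √250625 ≈ 500.62, ∠ = arctan(25/500) ≈ 2.86°
|G| = 10 / 1.2578e+05 ≈ 7.9504e-05
Gain = 20 log₁₀(7.9504e-05) ≈ -81.99 dB
∠G = 0.00° − 8.57° = -8.57°

At s = jω = j1480:
pole (s+250): 250 + j1480 → |·| = √(250²+1480²) = √2252900 ≈ 1501, ∠ = arctan(1480/250) ≈ 80.41°
pole (s+500): 500 + j1480 → |·| = √(500²+1480²) = √2440400 ≈ 1562.2, ∠ = arctan(1480/500) ≈ 71.33°
|G| = 10 / 2.3449e+06 ≈ 4.2646e-06
Gain = 20 log₁₀(4.2646e-06) ≈ -107.40 dB
∠G = 0.00° − 151.74° = -151.74°

ω = 25: -82.0 dB, -8.6°; ω = 1480: -107.4 dB, -151.7°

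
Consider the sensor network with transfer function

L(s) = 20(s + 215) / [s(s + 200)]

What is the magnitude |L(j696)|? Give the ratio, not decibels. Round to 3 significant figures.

At s = jω = j696:
zero (s+215): 215 + j696 → |·| = √(215²+696²) = √530641 ≈ 728.45, ∠ = arctan(696/215) ≈ 72.83°
pole (s+200): 200 + j696 → |·| = √(200²+696²) = √524416 ≈ 724.17, ∠ = arctan(696/200) ≈ 73.97°
pole at origin: |s| = 696, ∠ = 90.00° (in denominator)
|L| = 20 · 728.45 / 5.0402e+05 ≈ 0.028906

0.0289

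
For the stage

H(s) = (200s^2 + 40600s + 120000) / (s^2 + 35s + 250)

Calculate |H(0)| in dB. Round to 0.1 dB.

53.6 dB

H(0) = 120000 / 250 = 480
20 log₁₀(480) ≈ 53.62 dB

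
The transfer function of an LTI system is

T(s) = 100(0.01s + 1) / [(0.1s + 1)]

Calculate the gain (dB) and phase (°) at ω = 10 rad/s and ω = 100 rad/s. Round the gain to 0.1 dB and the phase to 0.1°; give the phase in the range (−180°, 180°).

At ω = 10 rad/s:
zero (1 + j10·0.01) = 1 + j0.1 → |·| ≈ 1.005, ∠ ≈ 5.71°
pole (1 + j10·0.1) = 1 + j1 → |·| ≈ 1.4142, ∠ ≈ 45.00°
|T| = 100 · 1.005 / (1.4142) ≈ 71.065
Gain = 20 log₁₀(71.065) ≈ 37.03 dB
∠T = (5.71°) − (45.00°) = -39.29°

At ω = 100 rad/s:
zero (1 + j100·0.01) = 1 + j1 → |·| ≈ 1.4142, ∠ ≈ 45.00°
pole (1 + j100·0.1) = 1 + j10 → |·| ≈ 10.05, ∠ ≈ 84.29°
|T| = 100 · 1.4142 / (10.05) ≈ 14.072
Gain = 20 log₁₀(14.072) ≈ 22.97 dB
∠T = (45.00°) − (84.29°) = -39.29°

ω = 10: 37.0 dB, -39.3°; ω = 100: 23.0 dB, -39.3°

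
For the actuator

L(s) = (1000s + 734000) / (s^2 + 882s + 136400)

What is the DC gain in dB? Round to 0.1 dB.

14.6 dB

L(0) = 734000 / 136400 ≈ 5.3812
20 log₁₀(5.3812) ≈ 14.62 dB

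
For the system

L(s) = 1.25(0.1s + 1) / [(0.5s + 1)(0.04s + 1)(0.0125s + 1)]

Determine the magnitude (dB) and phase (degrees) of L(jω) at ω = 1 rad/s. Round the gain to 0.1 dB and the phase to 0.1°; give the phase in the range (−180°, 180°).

At ω = 1 rad/s:
zero (1 + j1·0.1) = 1 + j0.1 → |·| ≈ 1.005, ∠ ≈ 5.71°
pole (1 + j1·0.5) = 1 + j0.5 → |·| ≈ 1.118, ∠ ≈ 26.57°
pole (1 + j1·0.04) = 1 + j0.04 → |·| ≈ 1.0008, ∠ ≈ 2.29°
pole (1 + j1·0.0125) = 1 + j0.0125 → |·| ≈ 1.0001, ∠ ≈ 0.72°
|L| = 1.25 · 1.005 / (1.118 · 1.0008 · 1.0001) ≈ 1.1226
Gain = 20 log₁₀(1.1226) ≈ 1.00 dB
∠L = (5.71°) − (26.57° + 2.29° + 0.72°) = -23.87°

1.0 dB, -23.9°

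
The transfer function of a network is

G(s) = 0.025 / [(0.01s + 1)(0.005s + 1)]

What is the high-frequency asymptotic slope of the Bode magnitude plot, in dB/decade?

-40 dB/decade

Each pole contributes −20 dB/decade at high frequency; each zero contributes +20 dB/decade.
Net: 0 zero(s) − 2 pole(s) → -40 dB/decade.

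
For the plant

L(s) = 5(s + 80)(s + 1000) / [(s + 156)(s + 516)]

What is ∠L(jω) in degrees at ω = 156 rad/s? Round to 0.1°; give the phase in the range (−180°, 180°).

9.9°

At s = jω = j156:
zero (s+80): 80 + j156 → |·| = √(80²+156²) = √30736 ≈ 175.32, ∠ = arctan(156/80) ≈ 62.85°
zero (s+1000): 1000 + j156 → |·| = √(1000²+156²) = √1024336 ≈ 1012.1, ∠ = arctan(156/1000) ≈ 8.87°
pole (s+156): 156 + j156 → |·| = √(156²+156²) = √48672 ≈ 220.62, ∠ = arctan(156/156) ≈ 45.00°
pole (s+516): 516 + j156 → |·| = √(516²+156²) = √290592 ≈ 539.07, ∠ = arctan(156/516) ≈ 16.82°
∠L = 71.72° − 61.82° = 9.90°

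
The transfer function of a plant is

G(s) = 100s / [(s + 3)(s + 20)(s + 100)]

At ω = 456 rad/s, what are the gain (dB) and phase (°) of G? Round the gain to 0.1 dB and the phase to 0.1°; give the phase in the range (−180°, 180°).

-66.6 dB, -164.7°

At s = jω = j456:
zero at origin: s = j456 → |·| = 456, ∠ = 90.00°
pole (s+3): 3 + j456 → |·| = √(3²+456²) = √207945 ≈ 456.01, ∠ = arctan(456/3) ≈ 89.62°
pole (s+20): 20 + j456 → |·| = √(20²+456²) = √208336 ≈ 456.44, ∠ = arctan(456/20) ≈ 87.49°
pole (s+100): 100 + j456 → |·| = √(100²+456²) = √217936 ≈ 466.84, ∠ = arctan(456/100) ≈ 77.63°
|G| = 100 · 456 / 9.7169e+07 ≈ 0.00046929
Gain = 20 log₁₀(0.00046929) ≈ -66.57 dB
∠G = 90.00° − 254.74° = -164.74°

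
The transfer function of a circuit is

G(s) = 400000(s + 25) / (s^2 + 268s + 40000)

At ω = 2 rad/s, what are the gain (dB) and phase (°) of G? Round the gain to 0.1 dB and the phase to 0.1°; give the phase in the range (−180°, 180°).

At s = jω = j2:
zero (s+25): 25 + j2 → |·| = √(25²+2²) = √629 ≈ 25.08, ∠ = arctan(2/25) ≈ 4.57°
quadratic: (j2)² + 268·j2 + 40000 = 39996 + j536 → |·| ≈ 40000, ∠ ≈ 0.77°
|G| = 400000 · 25.08 / 40000 ≈ 250.8
Gain = 20 log₁₀(250.8) ≈ 47.99 dB
∠G = 4.57° − 0.77° = 3.80°

48.0 dB, 3.8°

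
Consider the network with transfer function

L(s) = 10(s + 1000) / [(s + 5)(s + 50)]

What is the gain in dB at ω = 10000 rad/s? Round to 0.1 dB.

At s = jω = j10000:
zero (s+1000): 1000 + j10000 → |·| = √(1000²+10000²) = √101000000 ≈ 10050, ∠ = arctan(10000/1000) ≈ 84.29°
pole (s+5): 5 + j10000 → |·| = √(5²+10000²) = √100000025 ≈ 10000, ∠ = arctan(10000/5) ≈ 89.97°
pole (s+50): 50 + j10000 → |·| = √(50²+10000²) = √100002500 ≈ 10000, ∠ = arctan(10000/50) ≈ 89.71°
|L| = 10 · 10050 / 1e+08 ≈ 0.001005
Gain = 20 log₁₀(0.001005) ≈ -59.96 dB

-60.0 dB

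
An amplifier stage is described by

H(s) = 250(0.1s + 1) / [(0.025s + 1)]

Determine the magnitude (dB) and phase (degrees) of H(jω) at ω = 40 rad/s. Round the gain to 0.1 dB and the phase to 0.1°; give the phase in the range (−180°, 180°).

57.3 dB, 31.0°

At ω = 40 rad/s:
zero (1 + j40·0.1) = 1 + j4 → |·| ≈ 4.1231, ∠ ≈ 75.96°
pole (1 + j40·0.025) = 1 + j1 → |·| ≈ 1.4142, ∠ ≈ 45.00°
|H| = 250 · 4.1231 / (1.4142) ≈ 728.87
Gain = 20 log₁₀(728.87) ≈ 57.25 dB
∠H = (75.96°) − (45.00°) = 30.96°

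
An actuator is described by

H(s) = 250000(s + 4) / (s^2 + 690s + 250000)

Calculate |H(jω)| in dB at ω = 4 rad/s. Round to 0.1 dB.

15.1 dB

At s = jω = j4:
zero (s+4): 4 + j4 → |·| = √(4²+4²) = √32 ≈ 5.6569, ∠ = arctan(4/4) ≈ 45.00°
quadratic: (j4)² + 690·j4 + 250000 = 249984 + j2760 → |·| ≈ 2.5e+05, ∠ ≈ 0.63°
|H| = 250000 · 5.6569 / 2.5e+05 ≈ 5.6569
Gain = 20 log₁₀(5.6569) ≈ 15.05 dB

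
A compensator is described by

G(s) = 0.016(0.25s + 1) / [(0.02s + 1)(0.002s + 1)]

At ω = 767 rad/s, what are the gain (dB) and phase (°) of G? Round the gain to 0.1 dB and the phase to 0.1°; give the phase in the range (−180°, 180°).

At ω = 767 rad/s:
zero (1 + j767·0.25) = 1 + j191.75 → |·| ≈ 191.75, ∠ ≈ 89.70°
pole (1 + j767·0.02) = 1 + j15.34 → |·| ≈ 15.373, ∠ ≈ 86.27°
pole (1 + j767·0.002) = 1 + j1.534 → |·| ≈ 1.8312, ∠ ≈ 56.90°
|G| = 0.016 · 191.75 / (15.373 · 1.8312) ≈ 0.10898
Gain = 20 log₁₀(0.10898) ≈ -19.25 dB
∠G = (89.70°) − (86.27° + 56.90°) = -53.47°

-19.3 dB, -53.5°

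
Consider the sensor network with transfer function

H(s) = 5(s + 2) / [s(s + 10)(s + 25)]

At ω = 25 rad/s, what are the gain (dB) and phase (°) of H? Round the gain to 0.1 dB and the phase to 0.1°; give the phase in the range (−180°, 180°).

-45.6 dB, -117.8°

At s = jω = j25:
zero (s+2): 2 + j25 → |·| = √(2²+25²) = √629 ≈ 25.08, ∠ = arctan(25/2) ≈ 85.43°
pole (s+10): 10 + j25 → |·| = √(10²+25²) = √725 ≈ 26.926, ∠ = arctan(25/10) ≈ 68.20°
pole (s+25): 25 + j25 → |·| = √(25²+25²) = √1250 ≈ 35.355, ∠ = arctan(25/25) ≈ 45.00°
pole at origin: |s| = 25, ∠ = 90.00° (in denominator)
|H| = 5 · 25.08 / 23799 ≈ 0.0052691
Gain = 20 log₁₀(0.0052691) ≈ -45.57 dB
∠H = 85.43° − 203.20° = -117.77°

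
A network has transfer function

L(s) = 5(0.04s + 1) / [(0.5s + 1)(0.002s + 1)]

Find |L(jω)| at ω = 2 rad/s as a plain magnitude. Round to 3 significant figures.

At ω = 2 rad/s:
zero (1 + j2·0.04) = 1 + j0.08 → |·| ≈ 1.0032, ∠ ≈ 4.57°
pole (1 + j2·0.5) = 1 + j1 → |·| ≈ 1.4142, ∠ ≈ 45.00°
pole (1 + j2·0.002) = 1 + j0.004 → |·| ≈ 1, ∠ ≈ 0.23°
|L| = 5 · 1.0032 / (1.4142 · 1) ≈ 3.5469

3.55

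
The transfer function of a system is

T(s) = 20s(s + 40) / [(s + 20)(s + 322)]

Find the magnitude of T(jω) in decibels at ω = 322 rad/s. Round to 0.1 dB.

23.1 dB

At s = jω = j322:
zero (s+40): 40 + j322 → |·| = √(40²+322²) = √105284 ≈ 324.47, ∠ = arctan(322/40) ≈ 82.92°
zero at origin: s = j322 → |·| = 322, ∠ = 90.00°
pole (s+20): 20 + j322 → |·| = √(20²+322²) = √104084 ≈ 322.62, ∠ = arctan(322/20) ≈ 86.45°
pole (s+322): 322 + j322 → |·| = √(322²+322²) = √207368 ≈ 455.38, ∠ = arctan(322/322) ≈ 45.00°
|T| = 20 · 1.0448e+05 / 1.4691e+05 ≈ 14.224
Gain = 20 log₁₀(14.224) ≈ 23.06 dB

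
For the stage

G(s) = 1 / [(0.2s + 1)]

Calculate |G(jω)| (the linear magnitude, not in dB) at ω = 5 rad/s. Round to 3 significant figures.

At ω = 5 rad/s:
pole (1 + j5·0.2) = 1 + j1 → |·| ≈ 1.4142, ∠ ≈ 45.00°
|G| = 1 · 1 / (1.4142) ≈ 0.70711

0.707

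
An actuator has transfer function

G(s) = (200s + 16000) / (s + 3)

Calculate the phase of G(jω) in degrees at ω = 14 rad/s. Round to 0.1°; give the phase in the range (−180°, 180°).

Substitute s = j14:
Numerator: 200(j14) + 16000 = 16000 + j2800
Denominator: (j14) + 3 = 3 + j14
|N| = √(16000² + 2800²) ≈ 16243, ∠N ≈ 9.93°
|D| = √(3² + 14²) ≈ 14.318, ∠D ≈ 77.91°
∠G = 9.93° − 77.91° = -67.98°

-68.0°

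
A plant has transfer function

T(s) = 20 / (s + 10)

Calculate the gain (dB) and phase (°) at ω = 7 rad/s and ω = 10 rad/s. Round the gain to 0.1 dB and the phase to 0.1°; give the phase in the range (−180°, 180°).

ω = 7: 4.3 dB, -35.0°; ω = 10: 3.0 dB, -45.0°

Substitute s = j7:
Numerator: 20 = 20 + j0
Denominator: (j7) + 10 = 10 + j7
|N| = √(20² + 0²) ≈ 20, ∠N ≈ 0.00°
|D| = √(10² + 7²) ≈ 12.207, ∠D ≈ 34.99°
|T| = 20 / 12.207 ≈ 1.6384
Gain = 20 log₁₀(1.6384) ≈ 4.29 dB
∠T = 0.00° − 34.99° = -34.99°

Substitute s = j10:
Numerator: 20 = 20 + j0
Denominator: (j10) + 10 = 10 + j10
|N| = √(20² + 0²) ≈ 20, ∠N ≈ 0.00°
|D| = √(10² + 10²) ≈ 14.142, ∠D ≈ 45.00°
|T| = 20 / 14.142 ≈ 1.4142
Gain = 20 log₁₀(1.4142) ≈ 3.01 dB
∠T = 0.00° − 45.00° = -45.00°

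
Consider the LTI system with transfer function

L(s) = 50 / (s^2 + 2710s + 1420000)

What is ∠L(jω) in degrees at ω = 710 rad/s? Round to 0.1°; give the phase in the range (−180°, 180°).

Substitute s = j710:
Numerator: 50 = 50 + j0
Denominator: (j710)^2 + 2710(j710) + 1420000 = 915900 + j1924100
|N| = √(50² + 0²) ≈ 50, ∠N ≈ 0.00°
|D| = √(915900² + 1924100²) ≈ 2.131e+06, ∠D ≈ 64.54°
∠L = 0.00° − 64.54° = -64.54°

-64.5°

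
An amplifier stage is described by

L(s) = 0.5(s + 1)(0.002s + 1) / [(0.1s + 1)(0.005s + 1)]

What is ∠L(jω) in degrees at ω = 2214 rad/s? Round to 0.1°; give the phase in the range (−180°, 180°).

-7.3°

At ω = 2214 rad/s:
zero (1 + j2214·1) = 1 + j2214 → |·| ≈ 2214, ∠ ≈ 89.97°
zero (1 + j2214·0.002) = 1 + j4.428 → |·| ≈ 4.5395, ∠ ≈ 77.27°
pole (1 + j2214·0.1) = 1 + j221.4 → |·| ≈ 221.4, ∠ ≈ 89.74°
pole (1 + j2214·0.005) = 1 + j11.07 → |·| ≈ 11.115, ∠ ≈ 84.84°
∠L = (89.97° + 77.27°) − (89.74° + 84.84°) = -7.34°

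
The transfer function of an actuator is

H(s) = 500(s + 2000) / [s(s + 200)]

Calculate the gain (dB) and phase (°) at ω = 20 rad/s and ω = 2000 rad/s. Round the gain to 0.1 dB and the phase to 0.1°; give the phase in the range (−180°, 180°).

At s = jω = j20:
zero (s+2000): 2000 + j20 → |·| = √(2000²+20²) = √4000400 ≈ 2000.1, ∠ = arctan(20/2000) ≈ 0.57°
pole (s+200): 200 + j20 → |·| = √(200²+20²) = √40400 ≈ 201, ∠ = arctan(20/200) ≈ 5.71°
pole at origin: |s| = 20, ∠ = 90.00° (in denominator)
|H| = 500 · 2000.1 / 4020 ≈ 248.77
Gain = 20 log₁₀(248.77) ≈ 47.92 dB
∠H = 0.57° − 95.71° = -95.14°

At s = jω = j2000:
zero (s+2000): 2000 + j2000 → |·| = √(2000²+2000²) = √8000000 ≈ 2828.4, ∠ = arctan(2000/2000) ≈ 45.00°
pole (s+200): 200 + j2000 → |·| = √(200²+2000²) = √4040000 ≈ 2010, ∠ = arctan(2000/200) ≈ 84.29°
pole at origin: |s| = 2000, ∠ = 90.00° (in denominator)
|H| = 500 · 2828.4 / 4.02e+06 ≈ 0.35179
Gain = 20 log₁₀(0.35179) ≈ -9.07 dB
∠H = 45.00° − 174.29° = -129.29°

ω = 20: 47.9 dB, -95.1°; ω = 2000: -9.1 dB, -129.3°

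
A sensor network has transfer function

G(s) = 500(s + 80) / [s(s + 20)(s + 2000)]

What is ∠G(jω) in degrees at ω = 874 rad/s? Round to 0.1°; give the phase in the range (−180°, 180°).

At s = jω = j874:
zero (s+80): 80 + j874 → |·| = √(80²+874²) = √770276 ≈ 877.65, ∠ = arctan(874/80) ≈ 84.77°
pole (s+20): 20 + j874 → |·| = √(20²+874²) = √764276 ≈ 874.23, ∠ = arctan(874/20) ≈ 88.69°
pole (s+2000): 2000 + j874 → |·| = √(2000²+874²) = √4763876 ≈ 2182.6, ∠ = arctan(874/2000) ≈ 23.61°
pole at origin: |s| = 874, ∠ = 90.00° (in denominator)
∠G = 84.77° − 202.30° = -117.53°

-117.5°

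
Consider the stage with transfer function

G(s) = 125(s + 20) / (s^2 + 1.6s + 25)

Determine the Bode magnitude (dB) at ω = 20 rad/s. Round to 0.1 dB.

19.5 dB

At s = jω = j20:
zero (s+20): 20 + j20 → |·| = √(20²+20²) = √800 ≈ 28.284, ∠ = arctan(20/20) ≈ 45.00°
quadratic: (j20)² + 1.6·j20 + 25 = -375 + j32 → |·| ≈ 376.36, ∠ ≈ 175.12°
|G| = 125 · 28.284 / 376.36 ≈ 9.3939
Gain = 20 log₁₀(9.3939) ≈ 19.46 dB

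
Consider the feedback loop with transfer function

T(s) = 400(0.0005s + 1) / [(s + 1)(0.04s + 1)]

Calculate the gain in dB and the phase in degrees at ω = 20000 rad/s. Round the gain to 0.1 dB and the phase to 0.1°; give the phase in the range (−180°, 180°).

-72.0 dB, -95.6°

At ω = 20000 rad/s:
zero (1 + j20000·0.0005) = 1 + j10 → |·| ≈ 10.05, ∠ ≈ 84.29°
pole (1 + j20000·1) = 1 + j20000 → |·| ≈ 20000, ∠ ≈ 90.00°
pole (1 + j20000·0.04) = 1 + j800 → |·| ≈ 800, ∠ ≈ 89.93°
|T| = 400 · 10.05 / (20000 · 800) ≈ 0.00025125
Gain = 20 log₁₀(0.00025125) ≈ -72.00 dB
∠T = (84.29°) − (90.00° + 89.93°) = -95.64°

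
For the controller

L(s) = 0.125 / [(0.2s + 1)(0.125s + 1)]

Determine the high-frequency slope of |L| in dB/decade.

Each pole contributes −20 dB/decade at high frequency; each zero contributes +20 dB/decade.
Net: 0 zero(s) − 2 pole(s) → -40 dB/decade.

-40 dB/decade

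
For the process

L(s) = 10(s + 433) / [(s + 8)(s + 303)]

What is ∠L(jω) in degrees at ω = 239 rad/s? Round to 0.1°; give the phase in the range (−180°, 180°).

-97.5°

At s = jω = j239:
zero (s+433): 433 + j239 → |·| = √(433²+239²) = √244610 ≈ 494.58, ∠ = arctan(239/433) ≈ 28.90°
pole (s+8): 8 + j239 → |·| = √(8²+239²) = √57185 ≈ 239.13, ∠ = arctan(239/8) ≈ 88.08°
pole (s+303): 303 + j239 → |·| = √(303²+239²) = √148930 ≈ 385.91, ∠ = arctan(239/303) ≈ 38.27°
∠L = 28.90° − 126.35° = -97.45°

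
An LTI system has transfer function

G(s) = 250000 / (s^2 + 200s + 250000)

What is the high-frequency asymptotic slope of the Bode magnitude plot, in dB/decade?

Each pole contributes −20 dB/decade at high frequency; each zero contributes +20 dB/decade.
Net: 0 zero(s) − 2 pole(s) → -40 dB/decade.

-40 dB/decade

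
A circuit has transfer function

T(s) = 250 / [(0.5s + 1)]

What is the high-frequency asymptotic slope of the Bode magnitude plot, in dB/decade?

-20 dB/decade

Each pole contributes −20 dB/decade at high frequency; each zero contributes +20 dB/decade.
Net: 0 zero(s) − 1 pole(s) → -20 dB/decade.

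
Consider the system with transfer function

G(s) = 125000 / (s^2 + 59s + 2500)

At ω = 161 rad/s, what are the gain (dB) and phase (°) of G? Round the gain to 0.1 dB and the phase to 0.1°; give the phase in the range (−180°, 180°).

At s = jω = j161:
quadratic: (j161)² + 59·j161 + 2500 = -23421 + j9499 → |·| ≈ 25274, ∠ ≈ 157.92°
|G| = 125000 / 25274 ≈ 4.9458
Gain = 20 log₁₀(4.9458) ≈ 13.88 dB
∠G = 0.00° − 157.92° = -157.92°

13.9 dB, -157.9°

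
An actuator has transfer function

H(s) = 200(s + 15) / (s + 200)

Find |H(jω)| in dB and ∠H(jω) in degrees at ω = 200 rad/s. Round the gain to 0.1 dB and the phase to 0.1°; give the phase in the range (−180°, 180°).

At s = jω = j200:
zero (s+15): 15 + j200 → |·| = √(15²+200²) = √40225 ≈ 200.56, ∠ = arctan(200/15) ≈ 85.71°
pole (s+200): 200 + j200 → |·| = √(200²+200²) = √80000 ≈ 282.84, ∠ = arctan(200/200) ≈ 45.00°
|H| = 200 · 200.56 / 282.84 ≈ 141.82
Gain = 20 log₁₀(141.82) ≈ 43.03 dB
∠H = 85.71° − 45.00° = 40.71°

43.0 dB, 40.7°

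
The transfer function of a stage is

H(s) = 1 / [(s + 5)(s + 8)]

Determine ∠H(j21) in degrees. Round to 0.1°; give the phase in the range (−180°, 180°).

-145.8°

At s = jω = j21:
pole (s+5): 5 + j21 → |·| = √(5²+21²) = √466 ≈ 21.587, ∠ = arctan(21/5) ≈ 76.61°
pole (s+8): 8 + j21 → |·| = √(8²+21²) = √505 ≈ 22.472, ∠ = arctan(21/8) ≈ 69.15°
∠H = 0.00° − 145.76° = -145.76°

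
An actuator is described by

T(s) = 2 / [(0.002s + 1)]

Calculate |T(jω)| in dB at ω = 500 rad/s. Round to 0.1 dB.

3.0 dB

At ω = 500 rad/s:
pole (1 + j500·0.002) = 1 + j1 → |·| ≈ 1.4142, ∠ ≈ 45.00°
|T| = 2 · 1 / (1.4142) ≈ 1.4142
Gain = 20 log₁₀(1.4142) ≈ 3.01 dB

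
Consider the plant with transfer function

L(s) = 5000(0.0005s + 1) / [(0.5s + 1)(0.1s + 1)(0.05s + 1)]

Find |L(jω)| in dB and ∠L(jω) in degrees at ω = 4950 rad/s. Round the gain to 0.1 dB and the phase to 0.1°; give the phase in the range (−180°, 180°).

At ω = 4950 rad/s:
zero (1 + j4950·0.0005) = 1 + j2.475 → |·| ≈ 2.6694, ∠ ≈ 68.00°
pole (1 + j4950·0.5) = 1 + j2475 → |·| ≈ 2475, ∠ ≈ 89.98°
pole (1 + j4950·0.1) = 1 + j495 → |·| ≈ 495, ∠ ≈ 89.88°
pole (1 + j4950·0.05) = 1 + j247.5 → |·| ≈ 247.5, ∠ ≈ 89.77°
|L| = 5000 · 2.6694 / (2475 · 495 · 247.5) ≈ 4.4018e-05
Gain = 20 log₁₀(4.4018e-05) ≈ -87.13 dB
∠L = (68.00°) − (89.98° + 89.88° + 89.77°) = -201.63° ≡ 158.37° (principal value)

-87.1 dB, 158.4°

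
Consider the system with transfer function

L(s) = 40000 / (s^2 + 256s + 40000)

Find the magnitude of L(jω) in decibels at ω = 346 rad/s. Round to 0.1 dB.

At s = jω = j346:
quadratic: (j346)² + 256·j346 + 40000 = -79716 + j88576 → |·| ≈ 1.1917e+05, ∠ ≈ 131.99°
|L| = 40000 / 1.1917e+05 ≈ 0.33565
Gain = 20 log₁₀(0.33565) ≈ -9.48 dB

-9.5 dB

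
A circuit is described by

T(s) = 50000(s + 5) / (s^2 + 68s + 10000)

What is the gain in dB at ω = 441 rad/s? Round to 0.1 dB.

41.4 dB

At s = jω = j441:
zero (s+5): 5 + j441 → |·| = √(5²+441²) = √194506 ≈ 441.03, ∠ = arctan(441/5) ≈ 89.35°
quadratic: (j441)² + 68·j441 + 10000 = -184481 + j29988 → |·| ≈ 1.869e+05, ∠ ≈ 170.77°
|T| = 50000 · 441.03 / 1.869e+05 ≈ 117.99
Gain = 20 log₁₀(117.99) ≈ 41.44 dB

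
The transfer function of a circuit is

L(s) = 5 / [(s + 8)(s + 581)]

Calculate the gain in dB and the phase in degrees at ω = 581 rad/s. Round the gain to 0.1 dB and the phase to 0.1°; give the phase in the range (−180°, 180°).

-99.6 dB, -134.2°

At s = jω = j581:
pole (s+8): 8 + j581 → |·| = √(8²+581²) = √337625 ≈ 581.06, ∠ = arctan(581/8) ≈ 89.21°
pole (s+581): 581 + j581 → |·| = √(581²+581²) = √675122 ≈ 821.66, ∠ = arctan(581/581) ≈ 45.00°
|L| = 5 / 4.7743e+05 ≈ 1.0473e-05
Gain = 20 log₁₀(1.0473e-05) ≈ -99.60 dB
∠L = 0.00° − 134.21° = -134.21°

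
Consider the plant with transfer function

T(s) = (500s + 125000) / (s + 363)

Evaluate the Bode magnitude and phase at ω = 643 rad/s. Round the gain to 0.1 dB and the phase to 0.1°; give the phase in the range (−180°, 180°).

Substitute s = j643:
Numerator: 500(j643) + 125000 = 125000 + j321500
Denominator: (j643) + 363 = 363 + j643
|N| = √(125000² + 321500²) ≈ 3.4495e+05, ∠N ≈ 68.75°
|D| = √(363² + 643²) ≈ 738.39, ∠D ≈ 60.55°
|T| = 3.4495e+05 / 738.39 ≈ 467.17
Gain = 20 log₁₀(467.17) ≈ 53.39 dB
∠T = 68.75° − 60.55° = 8.20°

53.4 dB, 8.2°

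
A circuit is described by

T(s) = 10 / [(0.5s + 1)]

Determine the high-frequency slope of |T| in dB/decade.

-20 dB/decade

Each pole contributes −20 dB/decade at high frequency; each zero contributes +20 dB/decade.
Net: 0 zero(s) − 1 pole(s) → -20 dB/decade.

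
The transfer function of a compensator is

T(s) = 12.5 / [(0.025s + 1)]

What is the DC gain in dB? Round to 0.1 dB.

21.9 dB

T(0) = 12.5 · 1 / 1 = 12.5
20 log₁₀(12.5) ≈ 21.94 dB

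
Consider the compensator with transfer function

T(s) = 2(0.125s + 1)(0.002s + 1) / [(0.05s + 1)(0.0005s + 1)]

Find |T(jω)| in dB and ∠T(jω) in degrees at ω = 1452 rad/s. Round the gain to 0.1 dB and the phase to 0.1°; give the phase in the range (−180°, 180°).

At ω = 1452 rad/s:
zero (1 + j1452·0.125) = 1 + j181.5 → |·| ≈ 181.5, ∠ ≈ 89.68°
zero (1 + j1452·0.002) = 1 + j2.904 → |·| ≈ 3.0714, ∠ ≈ 71.00°
pole (1 + j1452·0.05) = 1 + j72.6 → |·| ≈ 72.607, ∠ ≈ 89.21°
pole (1 + j1452·0.0005) = 1 + j0.726 → |·| ≈ 1.2357, ∠ ≈ 35.98°
|T| = 2 · 181.5 · 3.0714 / (72.607 · 1.2357) ≈ 12.427
Gain = 20 log₁₀(12.427) ≈ 21.89 dB
∠T = (89.68° + 71.00°) − (89.21° + 35.98°) = 35.49°

21.9 dB, 35.5°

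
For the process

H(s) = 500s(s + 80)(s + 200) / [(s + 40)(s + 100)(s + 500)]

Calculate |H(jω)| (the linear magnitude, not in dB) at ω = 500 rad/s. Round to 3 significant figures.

At s = jω = j500:
zero (s+80): 80 + j500 → |·| = √(80²+500²) = √256400 ≈ 506.36, ∠ = arctan(500/80) ≈ 80.91°
zero (s+200): 200 + j500 → |·| = √(200²+500²) = √290000 ≈ 538.52, ∠ = arctan(500/200) ≈ 68.20°
zero at origin: s = j500 → |·| = 500, ∠ = 90.00°
pole (s+40): 40 + j500 → |·| = √(40²+500²) = √251600 ≈ 501.6, ∠ = arctan(500/40) ≈ 85.43°
pole (s+100): 100 + j500 → |·| = √(100²+500²) = √260000 ≈ 509.9, ∠ = arctan(500/100) ≈ 78.69°
pole (s+500): 500 + j500 → |·| = √(500²+500²) = √500000 ≈ 707.11, ∠ = arctan(500/500) ≈ 45.00°
|H| = 500 · 1.3634e+08 / 1.8085e+08 ≈ 376.94

377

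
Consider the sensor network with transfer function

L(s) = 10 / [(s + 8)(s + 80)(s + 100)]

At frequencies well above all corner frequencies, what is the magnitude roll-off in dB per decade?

-60 dB/decade

Each pole contributes −20 dB/decade at high frequency; each zero contributes +20 dB/decade.
Net: 0 zero(s) − 3 pole(s) → -60 dB/decade.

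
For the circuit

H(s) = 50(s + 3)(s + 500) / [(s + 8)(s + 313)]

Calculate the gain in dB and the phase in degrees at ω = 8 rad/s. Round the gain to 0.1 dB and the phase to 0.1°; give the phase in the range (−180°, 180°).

At s = jω = j8:
zero (s+3): 3 + j8 → |·| = √(3²+8²) = √73 ≈ 8.544, ∠ = arctan(8/3) ≈ 69.44°
zero (s+500): 500 + j8 → |·| = √(500²+8²) = √250064 ≈ 500.06, ∠ = arctan(8/500) ≈ 0.92°
pole (s+8): 8 + j8 → |·| = √(8²+8²) = √128 ≈ 11.314, ∠ = arctan(8/8) ≈ 45.00°
pole (s+313): 313 + j8 → |·| = √(313²+8²) = √98033 ≈ 313.1, ∠ = arctan(8/313) ≈ 1.46°
|H| = 50 · 4272.5 / 3542.4 ≈ 60.305
Gain = 20 log₁₀(60.305) ≈ 35.61 dB
∠H = 70.36° − 46.46° = 23.90°

35.6 dB, 23.9°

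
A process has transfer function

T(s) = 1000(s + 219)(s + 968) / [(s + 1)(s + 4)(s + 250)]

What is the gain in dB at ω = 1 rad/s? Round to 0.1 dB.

103.3 dB

At s = jω = j1:
zero (s+219): 219 + j1 → |·| = √(219²+1²) = √47962 ≈ 219, ∠ = arctan(1/219) ≈ 0.26°
zero (s+968): 968 + j1 → |·| = √(968²+1²) = √937025 ≈ 968, ∠ = arctan(1/968) ≈ 0.06°
pole (s+1): 1 + j1 → |·| = √(1²+1²) = √2 ≈ 1.4142, ∠ = arctan(1/1) ≈ 45.00°
pole (s+4): 4 + j1 → |·| = √(4²+1²) = √17 ≈ 4.1231, ∠ = arctan(1/4) ≈ 14.04°
pole (s+250): 250 + j1 → |·| = √(250²+1²) = √62501 ≈ 250, ∠ = arctan(1/250) ≈ 0.23°
|T| = 1000 · 2.1199e+05 / 1457.7 ≈ 1.4543e+05
Gain = 20 log₁₀(1.4543e+05) ≈ 103.25 dB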